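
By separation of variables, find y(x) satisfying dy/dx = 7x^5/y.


Separate variables: y dy = 7x^5 dx.
Integrate both sides: y²/2 = (7/6)x^6 + C₀.
Multiply by 2: y² = (7/3)x^6 + C.


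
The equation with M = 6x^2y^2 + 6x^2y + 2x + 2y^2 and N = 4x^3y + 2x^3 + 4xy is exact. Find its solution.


Check exactness: ∂M/∂y = 12x^2y + 6x^2 + 4y and ∂N/∂x = 12x^2y + 6x^2 + 4y; equal, so the equation is exact.
Integrate M with respect to x (treating y as constant): ∫M dx = 2x^3y^2 + 2x^3y + x^2 + 2xy^2 + h(y).
Differentiate w.r.t. y and set equal to N: all terms match, so h'(y) = 0 and h is a constant absorbed into C.
General solution: 2x^3y^2 + 2x^3y + x^2 + 2xy^2 = C.


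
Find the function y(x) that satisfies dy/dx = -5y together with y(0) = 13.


General solution of y' = -5y is y = Ce^(-5x).
Apply y(0) = 13: C = 13.
Particular solution: y = 13e^(-5x).


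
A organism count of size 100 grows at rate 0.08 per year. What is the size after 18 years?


The ODE dP/dt = 0.08P has solution P(t) = P(0)e^(0.08t).
Substitute P(0) = 100 and t = 18: P(18) = 100 e^(1.44) ≈ 422.


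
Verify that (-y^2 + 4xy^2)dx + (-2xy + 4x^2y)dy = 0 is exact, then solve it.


Check exactness: ∂M/∂y = -2y + 8xy and ∂N/∂x = -2y + 8xy; equal, so the equation is exact.
Integrate M with respect to x (treating y as constant): ∫M dx = -xy^2 + 2x^2y^2 + h(y).
Differentiate w.r.t. y and set equal to N: all terms match, so h'(y) = 0 and h is a constant absorbed into C.
General solution: -xy^2 + 2x^2y^2 = C.


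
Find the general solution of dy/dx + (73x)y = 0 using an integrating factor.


P(x) = 73x ⇒ μ = e^((73/2)x²).
Q(x) = 0 so μ y is constant: y = Ce^(-(73/2)x²).


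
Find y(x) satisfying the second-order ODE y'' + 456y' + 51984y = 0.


Characteristic equation: r² + 456r + 51984 = 0, i.e. (r + 228)² = 0.
Repeated root r = -228; include an x factor for the second linearly independent solution.
General solution: y = (C₁ + C₂x)e^(-228x).


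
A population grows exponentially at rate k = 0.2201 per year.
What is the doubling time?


Exponential growth: P(t) = P₀ e^(0.2201t). Set P(t)/P₀ = 2: e^(0.2201t) = 2.
Solve: t = ln(2)/0.2201 ≈ 3.15 years.


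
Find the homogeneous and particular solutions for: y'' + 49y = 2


Homogeneous part: r² + 49 = 0 ⇒ r = ±7i, so y_h = C₁cos(7x) + C₂sin(7x).
Try constant y_p = A; plug in: 49A = 2 ⇒ A = 2/49.
General solution: y = C₁cos(7x) + C₂sin(7x) + 2/49.


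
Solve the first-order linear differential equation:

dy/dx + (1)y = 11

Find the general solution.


P(x) = 1, Q(x) = 11; integrating factor μ = e^(x).
(μ y)' = 11e^(x) ⇒ μ y = 11e^(x) + C.
Divide by μ: y = 11 + Ce^(-x).


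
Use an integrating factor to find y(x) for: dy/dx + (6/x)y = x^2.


P(x) = 6/x ⇒ μ = x^6.
(x^6 y)' = x^8 ⇒ x^6 y = x^9/(9) + C.
Solve for y: y = (1/9)x^3 + C/x^6.


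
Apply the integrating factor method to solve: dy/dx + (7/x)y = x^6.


P(x) = 7/x ⇒ μ = x^7.
(x^7 y)' = x^7·x^6 = x^13.
Integrate: x^7 y = x^14/(14) + C.
Solve for y: y = (1/14)x^7 + C/x^7.


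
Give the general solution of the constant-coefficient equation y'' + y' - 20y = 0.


Characteristic equation: r² + r - 20 = 0.
Factor: (r + 5)(r - 4) = 0 ⇒ r = -5, 4 (distinct real).
General solution: y = C₁e^(-5x) + C₂e^(4x).


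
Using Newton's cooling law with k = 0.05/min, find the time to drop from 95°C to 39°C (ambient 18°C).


From T(t) = T_a + (T₀ - T_a)e^(-kt), set T(t) = 39:
(39 - 18) / (95 - 18) = e^(-0.05t), so t = -ln(0.273)/0.05 ≈ 26.0 minutes.


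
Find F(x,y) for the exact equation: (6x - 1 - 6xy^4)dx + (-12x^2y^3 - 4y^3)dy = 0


Check exactness: ∂M/∂y = -24xy^3 and ∂N/∂x = -24xy^3; equal, so the equation is exact.
Integrate M with respect to x (treating y as constant): ∫M dx = 3x^2 - x - 3x^2y^4 + h(y).
Differentiate w.r.t. y and set equal to N: the x-dependent terms already match, leaving h'(y) = -4y^3. Integrate: h(y) = -y^4.
So F(x,y) = 3x^2 - x - 3x^2y^4 - y^4.
General solution: 3x^2 - x - 3x^2y^4 - y^4 = C.


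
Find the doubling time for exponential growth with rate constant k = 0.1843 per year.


Exponential growth: P(t) = P₀ e^(0.1843t). Set P(t)/P₀ = 2: e^(0.1843t) = 2.
Solve: t = ln(2)/0.1843 ≈ 3.76 years.


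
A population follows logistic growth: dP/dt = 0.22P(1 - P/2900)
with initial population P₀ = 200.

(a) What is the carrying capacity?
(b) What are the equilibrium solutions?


Logistic ODE dP/dt = 0.22P(1 - P/2900) has equilibria where dP/dt = 0, i.e. P = 0 or P = 2900.
The coefficient (1 - P/K) = 0 when P = K, identifying K = 2900 as the carrying capacity.
(a) K = 2900; (b) equilibria P = 0 and P = 2900.


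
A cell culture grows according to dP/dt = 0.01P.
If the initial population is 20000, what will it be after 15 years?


The ODE dP/dt = 0.01P has solution P(t) = P(0)e^(0.01t).
Substitute P(0) = 20000 and t = 15: P(15) = 20000 e^(0.15) ≈ 23237.


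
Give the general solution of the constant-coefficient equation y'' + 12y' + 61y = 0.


Characteristic equation: r² + 12r + 61 = 0.
Discriminant is negative; roots r = -6 ± 5i (complex conjugate pair).
General solution uses e^(α x)(C₁ cos(β x) + C₂ sin(β x)): y = e^(-6x)(C₁cos(5x) + C₂sin(5x)).


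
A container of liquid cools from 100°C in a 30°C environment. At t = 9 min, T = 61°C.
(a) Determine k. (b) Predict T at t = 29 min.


Newton's law: T(t) = T_a + (T₀ - T_a)e^(-kt).
(a) Use T(9) = 61: (61 - 30)/(100 - 30) = e^(-k·9), so k = -ln(0.443)/9 ≈ 0.0905.
(b) Apply k to t = 29: T(29) = 30 + (70)e^(-2.625) ≈ 35.1°C.


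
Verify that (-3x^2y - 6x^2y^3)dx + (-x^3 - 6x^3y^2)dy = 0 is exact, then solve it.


Check exactness: ∂M/∂y = -3x^2 - 18x^2y^2 and ∂N/∂x = -3x^2 - 18x^2y^2; equal, so the equation is exact.
Integrate M with respect to x (treating y as constant): ∫M dx = -x^3y - 2x^3y^3 + h(y).
Differentiate w.r.t. y and set equal to N: all terms match, so h'(y) = 0 and h is a constant absorbed into C.
General solution: -x^3y - 2x^3y^3 = C.


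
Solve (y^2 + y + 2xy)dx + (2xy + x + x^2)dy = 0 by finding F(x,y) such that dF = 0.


Check exactness: ∂M/∂y = 2y + 1 + 2x and ∂N/∂x = 2y + 1 + 2x; equal, so the equation is exact.
Integrate M with respect to x (treating y as constant): ∫M dx = xy^2 + xy + x^2y + h(y).
Differentiate w.r.t. y and set equal to N: all terms match, so h'(y) = 0 and h is a constant absorbed into C.
General solution: xy^2 + xy + x^2y = C.


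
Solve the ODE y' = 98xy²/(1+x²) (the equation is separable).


Separate: dy/y² = 98x/(1+x²) dx.
Integrate LHS: ∫ dy/y² = -1/y.
Integrate RHS via u = 1+x²: 49ln(1+x²) + C.
Result: -1/y = 49ln(1+x²) + C.


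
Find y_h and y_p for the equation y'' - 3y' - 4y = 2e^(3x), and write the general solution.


Characteristic roots of r² - 3r - 4 = 0 are 4, -1.
y_h = C₁e^(4x) + C₂e^(-x).
Forcing exponent 3 is not a characteristic root; try y_p = Ae^(3x).
Substitute: A·(9 + (-3)·3 + (-4)) = A·-4 = 2, so A = -1/2.
General solution: y = C₁e^(4x) + C₂e^(-x) - (1/2)e^(3x).


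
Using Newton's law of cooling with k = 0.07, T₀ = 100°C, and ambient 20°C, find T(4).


Newton's law: dT/dt = -k(T - T_a) has solution T(t) = T_a + (T₀ - T_a)e^(-kt).
Plug in T_a = 20, T₀ = 100, k = 0.07, t = 4: T(4) = 20 + (80)e^(-0.28) ≈ 80.5°C.


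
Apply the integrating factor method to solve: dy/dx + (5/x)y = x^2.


P(x) = 5/x ⇒ μ = x^5.
(x^5 y)' = x^7 ⇒ x^5 y = x^8/(8) + C.
Solve for y: y = (1/8)x^3 + C/x^5.


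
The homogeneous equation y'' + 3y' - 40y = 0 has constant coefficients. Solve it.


Characteristic equation: r² + 3r - 40 = 0.
Factor: (r + 8)(r - 5) = 0 ⇒ r = -8, 5 (distinct real).
General solution: y = C₁e^(-8x) + C₂e^(5x).


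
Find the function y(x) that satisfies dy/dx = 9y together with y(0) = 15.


General solution of y' = 9y is y = Ce^(9x).
Apply y(0) = 15: C = 15.
Particular solution: y = 15e^(9x).


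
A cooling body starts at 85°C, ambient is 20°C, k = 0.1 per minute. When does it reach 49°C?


From T(t) = T_a + (T₀ - T_a)e^(-kt), set T(t) = 49:
(49 - 20) / (85 - 20) = e^(-0.1t), so t = -ln(0.446)/0.1 ≈ 8.1 minutes.


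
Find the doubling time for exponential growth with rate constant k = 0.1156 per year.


Exponential growth: P(t) = P₀ e^(0.1156t). Set P(t)/P₀ = 2: e^(0.1156t) = 2.
Solve: t = ln(2)/0.1156 ≈ 6.00 years.


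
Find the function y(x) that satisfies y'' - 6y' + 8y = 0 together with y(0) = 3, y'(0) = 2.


Characteristic roots of r² - 6r + 8 = 0 are 4, 2.
General solution y = c₁ e^(4x) + c₂ e^(2x).
Apply y(0) = 3: c₁ + c₂ = 3. Apply y'(0) = 2: 4 c₁ + 2 c₂ = 2.
Solve: c₁ = -2, c₂ = 5.
Particular solution: y = -2e^(4x) + 5e^(2x).


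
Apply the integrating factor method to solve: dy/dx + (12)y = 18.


P(x) = 12, Q(x) = 18; integrating factor μ = e^(12x).
(μ y)' = 18e^(12x) ⇒ μ y = (3/2)e^(12x) + C.
Divide by μ: y = 3/2 + Ce^(-12x).


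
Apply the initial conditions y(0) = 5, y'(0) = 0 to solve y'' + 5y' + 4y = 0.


Characteristic roots of r² + 5r + 4 = 0 are -1, -4.
General solution y = c₁ e^(-x) + c₂ e^(-4x).
Apply y(0) = 5: c₁ + c₂ = 5. Apply y'(0) = 0: -1 c₁ - 4 c₂ = 0.
Solve: c₁ = 20/3, c₂ = -5/3.
Particular solution: y = (20/3)e^(-x) - (5/3)e^(-4x).


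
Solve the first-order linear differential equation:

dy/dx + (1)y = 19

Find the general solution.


P(x) = 1, Q(x) = 19; integrating factor μ = e^(x).
(μ y)' = 19e^(x) ⇒ μ y = 19e^(x) + C.
Divide by μ: y = 19 + Ce^(-x).


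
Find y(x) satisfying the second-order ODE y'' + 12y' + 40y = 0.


Characteristic equation: r² + 12r + 40 = 0.
Discriminant is negative; roots r = -6 ± 2i (complex conjugate pair).
General solution uses e^(α x)(C₁ cos(β x) + C₂ sin(β x)): y = e^(-6x)(C₁cos(2x) + C₂sin(2x)).


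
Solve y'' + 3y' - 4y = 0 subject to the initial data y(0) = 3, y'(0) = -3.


Characteristic roots of r² + 3r - 4 = 0 are 1, -4.
General solution y = c₁ e^(x) + c₂ e^(-4x).
Apply y(0) = 3: c₁ + c₂ = 3. Apply y'(0) = -3: 1 c₁ - 4 c₂ = -3.
Solve: c₁ = 9/5, c₂ = 6/5.
Particular solution: y = (9/5)e^(x) + (6/5)e^(-4x).


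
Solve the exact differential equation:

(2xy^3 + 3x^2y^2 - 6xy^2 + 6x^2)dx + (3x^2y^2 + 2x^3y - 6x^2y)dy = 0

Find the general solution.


Check exactness: ∂M/∂y = 6xy^2 + 6x^2y - 12xy and ∂N/∂x = 6xy^2 + 6x^2y - 12xy; equal, so the equation is exact.
Integrate M with respect to x (treating y as constant): ∫M dx = x^2y^3 + x^3y^2 - 3x^2y^2 + 2x^3 + h(y).
Differentiate w.r.t. y and set equal to N: all terms match, so h'(y) = 0 and h is a constant absorbed into C.
General solution: x^2y^3 + x^3y^2 - 3x^2y^2 + 2x^3 = C.


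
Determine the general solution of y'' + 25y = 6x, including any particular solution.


Homogeneous: r² + 25 = 0 ⇒ r = ±5i, y_h = C₁cos(5x) + C₂sin(5x).
Polynomial forcing; try y_p = Ax + B. Then y_p'' + 25 y_p = 25(Ax + B) = 6x, so B = 0 and A = 6/25.
General solution: y = C₁cos(5x) + C₂sin(5x) + (6/25)x.


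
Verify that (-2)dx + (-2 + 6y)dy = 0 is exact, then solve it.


Check exactness: ∂M/∂y = 0 and ∂N/∂x = 0; equal, so the equation is exact.
Integrate M with respect to x (treating y as constant): ∫M dx = -2x + h(y).
Differentiate w.r.t. y and set equal to N: the x-dependent terms already match, leaving h'(y) = -2 + 6y. Integrate: h(y) = -2y + 3y^2.
So F(x,y) = -2y + 3y^2 - 2x.
General solution: -2y + 3y^2 - 2x = C.


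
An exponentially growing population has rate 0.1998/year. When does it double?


Exponential growth: P(t) = P₀ e^(0.1998t). Set P(t)/P₀ = 2: e^(0.1998t) = 2.
Solve: t = ln(2)/0.1998 ≈ 3.47 years.


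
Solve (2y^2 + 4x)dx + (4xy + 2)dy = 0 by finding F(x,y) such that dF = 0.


Check exactness: ∂M/∂y = 4y and ∂N/∂x = 4y; equal, so the equation is exact.
Integrate M with respect to x (treating y as constant): ∫M dx = 2xy^2 + 2x^2 + h(y).
Differentiate w.r.t. y and set equal to N: the x-dependent terms already match, leaving h'(y) = 2. Integrate: h(y) = 2y.
So F(x,y) = 2xy^2 + 2y + 2x^2.
General solution: 2xy^2 + 2y + 2x^2 = C.


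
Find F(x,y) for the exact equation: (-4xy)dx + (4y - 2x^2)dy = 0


Check exactness: ∂M/∂y = -4x and ∂N/∂x = -4x; equal, so the equation is exact.
Integrate M with respect to x (treating y as constant): ∫M dx = -2x^2y + h(y).
Differentiate w.r.t. y and set equal to N: the x-dependent terms already match, leaving h'(y) = 4y. Integrate: h(y) = 2y^2.
So F(x,y) = 2y^2 - 2x^2y.
General solution: 2y^2 - 2x^2y = C.


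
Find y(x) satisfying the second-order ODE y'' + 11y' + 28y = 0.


Characteristic equation: r² + 11r + 28 = 0.
Factor: (r + 7)(r + 4) = 0 ⇒ r = -7, -4 (distinct real).
General solution: y = C₁e^(-7x) + C₂e^(-4x).


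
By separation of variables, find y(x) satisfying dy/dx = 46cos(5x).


g(y) = 1, so integrate directly: y = ∫ 46cos(5x) dx = (46/5)sin(5x) + C.


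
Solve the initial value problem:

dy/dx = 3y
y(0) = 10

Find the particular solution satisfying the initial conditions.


General solution of y' = 3y is y = Ce^(3x).
Apply y(0) = 10: C = 10.
Particular solution: y = 10e^(3x).


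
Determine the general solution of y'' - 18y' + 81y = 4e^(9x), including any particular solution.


Characteristic polynomial (r - 9)² = 0; repeated root r = 9.
y_h = (C₁ + C₂x)e^(9x). Forcing matches the repeated root (resonance), so try y_p = Ax² e^(9x).
Substitute and solve for A: 2A = 4, so A = 2.
General solution: y = (C₁ + C₂x + 2x²)e^(9x).


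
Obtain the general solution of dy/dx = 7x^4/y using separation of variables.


Separate variables: y dy = 7x^4 dx.
Integrate both sides: y²/2 = (7/5)x^5 + C₀.
Multiply by 2: y² = (14/5)x^5 + C.


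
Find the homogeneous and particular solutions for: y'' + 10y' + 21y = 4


Characteristic roots of r² + 10r + 21 = 0 are -7, -3.
y_h = C₁e^(-7x) + C₂e^(-3x).
Constant forcing; try y_p = A. Then 21A = 4 ⇒ A = 4/21.
General solution: y = C₁e^(-7x) + C₂e^(-3x) + 4/21.


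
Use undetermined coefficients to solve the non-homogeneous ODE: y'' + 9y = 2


Homogeneous part: r² + 9 = 0 ⇒ r = ±3i, so y_h = C₁cos(3x) + C₂sin(3x).
Try constant y_p = A; plug in: 9A = 2 ⇒ A = 2/9.
General solution: y = C₁cos(3x) + C₂sin(3x) + 2/9.


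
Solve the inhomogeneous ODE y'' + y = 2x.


Homogeneous: r² + 1 = 0 ⇒ r = ±1i, y_h = C₁cos(x) + C₂sin(x).
Polynomial forcing; try y_p = Ax + B. Then y_p'' + 1 y_p = 1(Ax + B) = 2x, so B = 0 and A = 2.
General solution: y = C₁cos(x) + C₂sin(x) + 2x.


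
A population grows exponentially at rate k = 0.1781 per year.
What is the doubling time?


Exponential growth: P(t) = P₀ e^(0.1781t). Set P(t)/P₀ = 2: e^(0.1781t) = 2.
Solve: t = ln(2)/0.1781 ≈ 3.89 years.


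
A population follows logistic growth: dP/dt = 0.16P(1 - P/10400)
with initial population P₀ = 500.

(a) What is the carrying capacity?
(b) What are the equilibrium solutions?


Logistic ODE dP/dt = 0.16P(1 - P/10400) has equilibria where dP/dt = 0, i.e. P = 0 or P = 10400.
The coefficient (1 - P/K) = 0 when P = K, identifying K = 10400 as the carrying capacity.
(a) K = 10400; (b) equilibria P = 0 and P = 10400.


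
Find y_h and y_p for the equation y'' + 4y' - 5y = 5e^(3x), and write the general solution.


Characteristic roots of r² + 4r - 5 = 0 are -5, 1.
y_h = C₁e^(-5x) + C₂e^(x).
Forcing exponent 3 is not a characteristic root; try y_p = Ae^(3x).
Substitute: A·(9 + (4)·3 + (-5)) = A·16 = 5, so A = 5/16.
General solution: y = C₁e^(-5x) + C₂e^(x) + (5/16)e^(3x).


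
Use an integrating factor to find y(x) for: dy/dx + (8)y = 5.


P(x) = 8, Q(x) = 5; integrating factor μ = e^(8x).
(μ y)' = 5e^(8x) ⇒ μ y = (5/8)e^(8x) + C.
Divide by μ: y = 5/8 + Ce^(-8x).


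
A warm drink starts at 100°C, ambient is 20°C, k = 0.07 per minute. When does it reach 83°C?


From T(t) = T_a + (T₀ - T_a)e^(-kt), set T(t) = 83:
(83 - 20) / (100 - 20) = e^(-0.07t), so t = -ln(0.787)/0.07 ≈ 3.4 minutes.


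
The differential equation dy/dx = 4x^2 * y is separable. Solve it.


Separate variables: dy/y = 4x^2 dx.
Integrate: ln|y| = (4/3)x^3 + C₀.
Exponentiate: y = Ce^((4/3)x^3).


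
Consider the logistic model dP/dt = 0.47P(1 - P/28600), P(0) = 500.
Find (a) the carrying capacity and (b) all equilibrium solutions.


Logistic ODE dP/dt = 0.47P(1 - P/28600) has equilibria where dP/dt = 0, i.e. P = 0 or P = 28600.
The coefficient (1 - P/K) = 0 when P = K, identifying K = 28600 as the carrying capacity.
(a) K = 28600; (b) equilibria P = 0 and P = 28600.


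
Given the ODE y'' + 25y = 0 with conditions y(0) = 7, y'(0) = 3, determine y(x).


Characteristic roots of r² + 25 = 0 are ±5i, so y = C₁cos(5x) + C₂sin(5x).
Apply y(0) = 7: C₁ = 7. Differentiate and apply y'(0) = 3: 5·C₂ = 3, so C₂ = 3/5.
Particular solution: y = 7cos(5x) + (3/5)sin(5x).


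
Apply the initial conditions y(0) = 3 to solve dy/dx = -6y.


General solution of y' = -6y is y = Ce^(-6x).
Apply y(0) = 3: C = 3.
Particular solution: y = 3e^(-6x).


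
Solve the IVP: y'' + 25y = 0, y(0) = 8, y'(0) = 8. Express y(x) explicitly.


Characteristic roots of r² + 25 = 0 are ±5i, so y = C₁cos(5x) + C₂sin(5x).
Apply y(0) = 8: C₁ = 8. Differentiate and apply y'(0) = 8: 5·C₂ = 8, so C₂ = 8/5.
Particular solution: y = 8cos(5x) + (8/5)sin(5x).


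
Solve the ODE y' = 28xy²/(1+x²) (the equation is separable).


Separate: dy/y² = 28x/(1+x²) dx.
Integrate LHS: ∫ dy/y² = -1/y.
Integrate RHS via u = 1+x²: 14ln(1+x²) + C.
Result: -1/y = 14ln(1+x²) + C.


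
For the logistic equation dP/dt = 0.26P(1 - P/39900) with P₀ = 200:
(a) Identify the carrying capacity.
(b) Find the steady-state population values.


Logistic ODE dP/dt = 0.26P(1 - P/39900) has equilibria where dP/dt = 0, i.e. P = 0 or P = 39900.
The coefficient (1 - P/K) = 0 when P = K, identifying K = 39900 as the carrying capacity.
(a) K = 39900; (b) equilibria P = 0 and P = 39900.


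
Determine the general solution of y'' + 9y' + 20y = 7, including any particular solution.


Characteristic roots of r² + 9r + 20 = 0 are -5, -4.
y_h = C₁e^(-5x) + C₂e^(-4x).
Constant forcing; try y_p = A. Then 20A = 7 ⇒ A = 7/20.
General solution: y = C₁e^(-5x) + C₂e^(-4x) + 7/20.


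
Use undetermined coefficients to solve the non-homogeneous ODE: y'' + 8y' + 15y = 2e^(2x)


Characteristic roots of r² + 8r + 15 = 0 are -5, -3.
y_h = C₁e^(-5x) + C₂e^(-3x).
Forcing exponent 2 is not a characteristic root; try y_p = Ae^(2x).
Substitute: A·(4 + (8)·2 + (15)) = A·35 = 2, so A = 2/35.
General solution: y = C₁e^(-5x) + C₂e^(-3x) + (2/35)e^(2x).


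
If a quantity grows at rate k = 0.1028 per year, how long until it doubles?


Exponential growth: P(t) = P₀ e^(0.1028t). Set P(t)/P₀ = 2: e^(0.1028t) = 2.
Solve: t = ln(2)/0.1028 ≈ 6.74 years.


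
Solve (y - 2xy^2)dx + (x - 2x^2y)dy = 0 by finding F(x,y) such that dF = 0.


Check exactness: ∂M/∂y = 1 - 4xy and ∂N/∂x = 1 - 4xy; equal, so the equation is exact.
Integrate M with respect to x (treating y as constant): ∫M dx = xy - x^2y^2 + h(y).
Differentiate w.r.t. y and set equal to N: all terms match, so h'(y) = 0 and h is a constant absorbed into C.
General solution: xy - x^2y^2 = C.


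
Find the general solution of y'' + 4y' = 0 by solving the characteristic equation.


Characteristic equation: r² + 4r = 0.
Factor: (r + 4)(r - 0) = 0 ⇒ r = -4, 0 (distinct real).
General solution: y = C₁e^(-4x) + C₂.


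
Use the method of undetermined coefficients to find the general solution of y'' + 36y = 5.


Homogeneous part: r² + 36 = 0 ⇒ r = ±6i, so y_h = C₁cos(6x) + C₂sin(6x).
Try constant y_p = A; plug in: 36A = 5 ⇒ A = 5/36.
General solution: y = C₁cos(6x) + C₂sin(6x) + 5/36.


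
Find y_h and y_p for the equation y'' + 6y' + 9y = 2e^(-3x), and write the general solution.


Characteristic polynomial (r + 3)² = 0; repeated root r = -3.
y_h = (C₁ + C₂x)e^(-3x). Forcing matches the repeated root (resonance), so try y_p = Ax² e^(-3x).
Substitute and solve for A: 2A = 2, so A = 1.
General solution: y = (C₁ + C₂x + x²)e^(-3x).


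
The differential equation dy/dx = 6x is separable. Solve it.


Integrate both sides with respect to x: y = ∫ 6x dx = 3x^2 + C.


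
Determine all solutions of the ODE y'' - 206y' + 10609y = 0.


Characteristic equation: r² - 206r + 10609 = 0, i.e. (r - 103)² = 0.
Repeated root r = 103; include an x factor for the second linearly independent solution.
General solution: y = (C₁ + C₂x)e^(103x).


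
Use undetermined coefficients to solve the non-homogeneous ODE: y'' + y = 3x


Homogeneous: r² + 1 = 0 ⇒ r = ±1i, y_h = C₁cos(x) + C₂sin(x).
Polynomial forcing; try y_p = Ax + B. Then y_p'' + 1 y_p = 1(Ax + B) = 3x, so B = 0 and A = 3.
General solution: y = C₁cos(x) + C₂sin(x) + 3x.


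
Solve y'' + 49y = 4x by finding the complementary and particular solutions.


Homogeneous: r² + 49 = 0 ⇒ r = ±7i, y_h = C₁cos(7x) + C₂sin(7x).
Polynomial forcing; try y_p = Ax + B. Then y_p'' + 49 y_p = 49(Ax + B) = 4x, so B = 0 and A = 4/49.
General solution: y = C₁cos(7x) + C₂sin(7x) + (4/49)x.


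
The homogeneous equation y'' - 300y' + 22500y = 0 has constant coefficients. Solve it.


Characteristic equation: r² - 300r + 22500 = 0, i.e. (r - 150)² = 0.
Repeated root r = 150; include an x factor for the second linearly independent solution.
General solution: y = (C₁ + C₂x)e^(150x).


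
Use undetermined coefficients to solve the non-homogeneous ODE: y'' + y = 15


Homogeneous part: r² + 1 = 0 ⇒ r = ±1i, so y_h = C₁cos(x) + C₂sin(x).
Try constant y_p = A; plug in: 1A = 15 ⇒ A = 15.
General solution: y = C₁cos(x) + C₂sin(x) + 15.


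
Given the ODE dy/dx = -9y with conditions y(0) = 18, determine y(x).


General solution of y' = -9y is y = Ce^(-9x).
Apply y(0) = 18: C = 18.
Particular solution: y = 18e^(-9x).


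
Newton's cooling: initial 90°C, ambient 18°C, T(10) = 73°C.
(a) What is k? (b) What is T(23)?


Newton's law: T(t) = T_a + (T₀ - T_a)e^(-kt).
(a) Use T(10) = 73: (73 - 18)/(90 - 18) = e^(-k·10), so k = -ln(0.764)/10 ≈ 0.0269.
(b) Apply k to t = 23: T(23) = 18 + (72)e^(-0.619) ≈ 56.8°C.


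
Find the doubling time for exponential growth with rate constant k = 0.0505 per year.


Exponential growth: P(t) = P₀ e^(0.0505t). Set P(t)/P₀ = 2: e^(0.0505t) = 2.
Solve: t = ln(2)/0.0505 ≈ 13.73 years.


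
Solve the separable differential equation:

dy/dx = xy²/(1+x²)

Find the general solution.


Separate: dy/y² = x/(1+x²) dx.
Integrate LHS: ∫ dy/y² = -1/y.
Integrate RHS via u = 1+x²: (1/2)ln(1+x²) + C.
Result: -1/y = (1/2)ln(1+x²) + C.


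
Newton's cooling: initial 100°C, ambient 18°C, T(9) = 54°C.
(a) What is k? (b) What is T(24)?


Newton's law: T(t) = T_a + (T₀ - T_a)e^(-kt).
(a) Use T(9) = 54: (54 - 18)/(100 - 18) = e^(-k·9), so k = -ln(0.439)/9 ≈ 0.0915.
(b) Apply k to t = 24: T(24) = 18 + (82)e^(-2.195) ≈ 27.1°C.


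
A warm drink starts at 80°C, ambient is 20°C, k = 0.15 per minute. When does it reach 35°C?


From T(t) = T_a + (T₀ - T_a)e^(-kt), set T(t) = 35:
(35 - 20) / (80 - 20) = e^(-0.15t), so t = -ln(0.250)/0.15 ≈ 9.2 minutes.


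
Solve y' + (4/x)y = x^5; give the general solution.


P(x) = 4/x ⇒ μ = x^4.
(x^4 y)' = x^9 ⇒ x^4 y = x^10/(10) + C.
Solve for y: y = (1/10)x^6 + C/x^4.


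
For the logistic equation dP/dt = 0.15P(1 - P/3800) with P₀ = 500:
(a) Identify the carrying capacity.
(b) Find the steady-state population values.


Logistic ODE dP/dt = 0.15P(1 - P/3800) has equilibria where dP/dt = 0, i.e. P = 0 or P = 3800.
The coefficient (1 - P/K) = 0 when P = K, identifying K = 3800 as the carrying capacity.
(a) K = 3800; (b) equilibria P = 0 and P = 3800.


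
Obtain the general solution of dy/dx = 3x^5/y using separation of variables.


Separate variables: y dy = 3x^5 dx.
Integrate both sides: y²/2 = (1/2)x^6 + C₀.
Multiply by 2: y² = x^6 + C.


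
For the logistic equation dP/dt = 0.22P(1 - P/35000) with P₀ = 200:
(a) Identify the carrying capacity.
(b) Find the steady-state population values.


Logistic ODE dP/dt = 0.22P(1 - P/35000) has equilibria where dP/dt = 0, i.e. P = 0 or P = 35000.
The coefficient (1 - P/K) = 0 when P = K, identifying K = 35000 as the carrying capacity.
(a) K = 35000; (b) equilibria P = 0 and P = 35000.


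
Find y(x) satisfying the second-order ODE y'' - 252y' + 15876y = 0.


Characteristic equation: r² - 252r + 15876 = 0, i.e. (r - 126)² = 0.
Repeated root r = 126; include an x factor for the second linearly independent solution.
General solution: y = (C₁ + C₂x)e^(126x).


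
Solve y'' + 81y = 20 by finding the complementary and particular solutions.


Homogeneous part: r² + 81 = 0 ⇒ r = ±9i, so y_h = C₁cos(9x) + C₂sin(9x).
Try constant y_p = A; plug in: 81A = 20 ⇒ A = 20/81.
General solution: y = C₁cos(9x) + C₂sin(9x) + 20/81.


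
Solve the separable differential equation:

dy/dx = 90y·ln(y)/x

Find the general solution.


Separate: dy/[y ln(y)] = 90 dx/x.
Substitute u = ln(y): du/u = 90 dx/x.
Integrate: ln|ln(y)| = 90ln|x| + C₀, hence ln(y) = C·x^90.


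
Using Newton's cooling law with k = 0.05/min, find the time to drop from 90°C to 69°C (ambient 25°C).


From T(t) = T_a + (T₀ - T_a)e^(-kt), set T(t) = 69:
(69 - 25) / (90 - 25) = e^(-0.05t), so t = -ln(0.677)/0.05 ≈ 7.8 minutes.


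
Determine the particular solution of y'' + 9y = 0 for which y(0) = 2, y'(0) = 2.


Characteristic roots of r² + 9 = 0 are ±3i, so y = C₁cos(3x) + C₂sin(3x).
Apply y(0) = 2: C₁ = 2. Differentiate and apply y'(0) = 2: 3·C₂ = 2, so C₂ = 2/3.
Particular solution: y = 2cos(3x) + (2/3)sin(3x).


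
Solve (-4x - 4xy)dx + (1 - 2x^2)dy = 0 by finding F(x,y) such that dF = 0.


Check exactness: ∂M/∂y = -4x and ∂N/∂x = -4x; equal, so the equation is exact.
Integrate M with respect to x (treating y as constant): ∫M dx = -2x^2 - 2x^2y + h(y).
Differentiate w.r.t. y and set equal to N: the x-dependent terms already match, leaving h'(y) = 1. Integrate: h(y) = y.
So F(x,y) = -2x^2 + y - 2x^2y.
General solution: -2x^2 + y - 2x^2y = C.


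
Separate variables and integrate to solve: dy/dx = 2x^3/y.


Separate variables: y dy = 2x^3 dx.
Integrate both sides: y²/2 = (1/2)x^4 + C₀.
Multiply by 2: y² = x^4 + C.


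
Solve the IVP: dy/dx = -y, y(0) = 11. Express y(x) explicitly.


General solution of y' = -y is y = Ce^(-x).
Apply y(0) = 11: C = 11.
Particular solution: y = 11e^(-x).


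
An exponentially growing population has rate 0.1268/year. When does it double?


Exponential growth: P(t) = P₀ e^(0.1268t). Set P(t)/P₀ = 2: e^(0.1268t) = 2.
Solve: t = ln(2)/0.1268 ≈ 5.47 years.


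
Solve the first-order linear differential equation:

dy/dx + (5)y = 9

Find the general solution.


P(x) = 5, Q(x) = 9; integrating factor μ = e^(5x).
(μ y)' = 9e^(5x) ⇒ μ y = (9/5)e^(5x) + C.
Divide by μ: y = 9/5 + Ce^(-5x).


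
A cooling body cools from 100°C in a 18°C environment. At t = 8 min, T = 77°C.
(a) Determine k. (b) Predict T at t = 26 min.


Newton's law: T(t) = T_a + (T₀ - T_a)e^(-kt).
(a) Use T(8) = 77: (77 - 18)/(100 - 18) = e^(-k·8), so k = -ln(0.720)/8 ≈ 0.0411.
(b) Apply k to t = 26: T(26) = 18 + (82)e^(-1.070) ≈ 46.1°C.


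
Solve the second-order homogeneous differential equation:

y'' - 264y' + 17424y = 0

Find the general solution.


Characteristic equation: r² - 264r + 17424 = 0, i.e. (r - 132)² = 0.
Repeated root r = 132; include an x factor for the second linearly independent solution.
General solution: y = (C₁ + C₂x)e^(132x).


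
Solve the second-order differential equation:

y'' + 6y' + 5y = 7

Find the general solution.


Characteristic roots of r² + 6r + 5 = 0 are -1, -5.
y_h = C₁e^(-x) + C₂e^(-5x).
Constant forcing; try y_p = A. Then 5A = 7 ⇒ A = 7/5.
General solution: y = C₁e^(-x) + C₂e^(-5x) + 7/5.


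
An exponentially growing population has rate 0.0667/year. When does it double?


Exponential growth: P(t) = P₀ e^(0.0667t). Set P(t)/P₀ = 2: e^(0.0667t) = 2.
Solve: t = ln(2)/0.0667 ≈ 10.39 years.


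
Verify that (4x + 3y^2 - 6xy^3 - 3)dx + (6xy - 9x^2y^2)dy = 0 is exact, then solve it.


Check exactness: ∂M/∂y = 6y - 18xy^2 and ∂N/∂x = 6y - 18xy^2; equal, so the equation is exact.
Integrate M with respect to x (treating y as constant): ∫M dx = 2x^2 + 3xy^2 - 3x^2y^3 - 3x + h(y).
Differentiate w.r.t. y and set equal to N: all terms match, so h'(y) = 0 and h is a constant absorbed into C.
General solution: 2x^2 + 3xy^2 - 3x^2y^3 - 3x = C.


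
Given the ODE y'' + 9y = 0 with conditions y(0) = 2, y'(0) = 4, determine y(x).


Characteristic roots of r² + 9 = 0 are ±3i, so y = C₁cos(3x) + C₂sin(3x).
Apply y(0) = 2: C₁ = 2. Differentiate and apply y'(0) = 4: 3·C₂ = 4, so C₂ = 4/3.
Particular solution: y = 2cos(3x) + (4/3)sin(3x).


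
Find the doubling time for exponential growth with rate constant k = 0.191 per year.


Exponential growth: P(t) = P₀ e^(0.191t). Set P(t)/P₀ = 2: e^(0.191t) = 2.
Solve: t = ln(2)/0.191 ≈ 3.63 years.


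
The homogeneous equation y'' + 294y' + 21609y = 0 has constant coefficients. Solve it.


Characteristic equation: r² + 294r + 21609 = 0, i.e. (r + 147)² = 0.
Repeated root r = -147; include an x factor for the second linearly independent solution.
General solution: y = (C₁ + C₂x)e^(-147x).


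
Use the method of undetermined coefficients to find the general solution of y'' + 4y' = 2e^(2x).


Characteristic roots of r² + 4r = 0 are 0, -4.
y_h = C₁ + C₂e^(-4x).
Forcing exponent 2 is not a characteristic root; try y_p = Ae^(2x).
Substitute: A·(4 + (4)·2 + (0)) = A·12 = 2, so A = 1/6.
General solution: y = C₁ + C₂e^(-4x) + (1/6)e^(2x).


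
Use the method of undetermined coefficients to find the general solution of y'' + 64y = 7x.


Homogeneous: r² + 64 = 0 ⇒ r = ±8i, y_h = C₁cos(8x) + C₂sin(8x).
Polynomial forcing; try y_p = Ax + B. Then y_p'' + 64 y_p = 64(Ax + B) = 7x, so B = 0 and A = 7/64.
General solution: y = C₁cos(8x) + C₂sin(8x) + (7/64)x.


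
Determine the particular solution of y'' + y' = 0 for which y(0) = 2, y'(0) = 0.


Characteristic roots of r² + r = 0 are 0, -1.
General solution y = c₁ + c₂ e^(-x).
Apply y(0) = 2: c₁ + c₂ = 2. Apply y'(0) = 0: 0 c₁ - 1 c₂ = 0.
Solve: c₁ = 2, c₂ = 0.
Particular solution: y = 2 + 0e^(-x).


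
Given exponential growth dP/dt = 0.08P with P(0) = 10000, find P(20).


The ODE dP/dt = 0.08P has solution P(t) = P(0)e^(0.08t).
Substitute P(0) = 10000 and t = 20: P(20) = 10000 e^(1.60) ≈ 49530.


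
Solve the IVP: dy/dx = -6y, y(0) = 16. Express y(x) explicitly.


General solution of y' = -6y is y = Ce^(-6x).
Apply y(0) = 16: C = 16.
Particular solution: y = 16e^(-6x).


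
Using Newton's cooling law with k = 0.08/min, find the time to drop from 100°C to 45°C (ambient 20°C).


From T(t) = T_a + (T₀ - T_a)e^(-kt), set T(t) = 45:
(45 - 20) / (100 - 20) = e^(-0.08t), so t = -ln(0.312)/0.08 ≈ 14.5 minutes.


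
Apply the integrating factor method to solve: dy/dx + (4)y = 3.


P(x) = 4, Q(x) = 3; integrating factor μ = e^(4x).
(μ y)' = 3e^(4x) ⇒ μ y = (3/4)e^(4x) + C.
Divide by μ: y = 3/4 + Ce^(-4x).


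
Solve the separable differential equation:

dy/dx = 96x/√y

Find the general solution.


Separate: √y dy = 96x dx.
Integrate: (2/3)y^(3/2) = 48x² + C.


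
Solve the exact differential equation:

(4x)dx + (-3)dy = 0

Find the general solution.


Check exactness: ∂M/∂y = 0 and ∂N/∂x = 0; equal, so the equation is exact.
Integrate M with respect to x (treating y as constant): ∫M dx = 2x^2 + h(y).
Differentiate w.r.t. y and set equal to N: the x-dependent terms already match, leaving h'(y) = -3. Integrate: h(y) = -3y.
So F(x,y) = -3y + 2x^2.
General solution: -3y + 2x^2 = C.


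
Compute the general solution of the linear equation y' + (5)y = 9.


P(x) = 5, Q(x) = 9; integrating factor μ = e^(5x).
(μ y)' = 9e^(5x) ⇒ μ y = (9/5)e^(5x) + C.
Divide by μ: y = 9/5 + Ce^(-5x).


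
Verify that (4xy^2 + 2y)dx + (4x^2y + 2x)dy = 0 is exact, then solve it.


Check exactness: ∂M/∂y = 8xy + 2 and ∂N/∂x = 8xy + 2; equal, so the equation is exact.
Integrate M with respect to x (treating y as constant): ∫M dx = 2x^2y^2 + 2xy + h(y).
Differentiate w.r.t. y and set equal to N: all terms match, so h'(y) = 0 and h is a constant absorbed into C.
General solution: 2x^2y^2 + 2xy = C.


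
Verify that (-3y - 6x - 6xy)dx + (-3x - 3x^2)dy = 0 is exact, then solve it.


Check exactness: ∂M/∂y = -3 - 6x and ∂N/∂x = -3 - 6x; equal, so the equation is exact.
Integrate M with respect to x (treating y as constant): ∫M dx = -3xy - 3x^2 - 3x^2y + h(y).
Differentiate w.r.t. y and set equal to N: all terms match, so h'(y) = 0 and h is a constant absorbed into C.
General solution: -3xy - 3x^2 - 3x^2y = C.


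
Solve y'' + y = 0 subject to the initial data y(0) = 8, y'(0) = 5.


Characteristic roots of r² + 1 = 0 are ±1i, so y = C₁cos(x) + C₂sin(x).
Apply y(0) = 8: C₁ = 8. Differentiate and apply y'(0) = 5: 1·C₂ = 5, so C₂ = 5.
Particular solution: y = 8cos(x) + 5sin(x).


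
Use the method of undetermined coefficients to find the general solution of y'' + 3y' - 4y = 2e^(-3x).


Characteristic roots of r² + 3r - 4 = 0 are 1, -4.
y_h = C₁e^(x) + C₂e^(-4x).
Forcing exponent -3 is not a characteristic root; try y_p = Ae^(-3x).
Substitute: A·(9 + (3)·-3 + (-4)) = A·-4 = 2, so A = -1/2.
General solution: y = C₁e^(x) + C₂e^(-4x) - (1/2)e^(-3x).


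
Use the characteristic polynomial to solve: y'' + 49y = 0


Characteristic equation: r² + 49 = 0.
Discriminant is negative; roots r = 0 ± 7i (complex conjugate pair).
General solution uses e^(α x)(C₁ cos(β x) + C₂ sin(β x)): y = C₁cos(7x) + C₂sin(7x).


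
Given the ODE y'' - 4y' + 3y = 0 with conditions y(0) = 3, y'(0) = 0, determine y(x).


Characteristic roots of r² - 4r + 3 = 0 are 1, 3.
General solution y = c₁ e^(x) + c₂ e^(3x).
Apply y(0) = 3: c₁ + c₂ = 3. Apply y'(0) = 0: 1 c₁ + 3 c₂ = 0.
Solve: c₁ = 9/2, c₂ = -3/2.
Particular solution: y = (9/2)e^(x) - (3/2)e^(3x).


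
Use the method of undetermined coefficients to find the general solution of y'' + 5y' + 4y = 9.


Characteristic roots of r² + 5r + 4 = 0 are -1, -4.
y_h = C₁e^(-x) + C₂e^(-4x).
Constant forcing; try y_p = A. Then 4A = 9 ⇒ A = 9/4.
General solution: y = C₁e^(-x) + C₂e^(-4x) + 9/4.


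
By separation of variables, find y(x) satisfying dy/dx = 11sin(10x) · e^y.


Separate: e^(-y) dy = 11sin(10x) dx.
Integrate: -e^(-y) = -(11/10)cos(10x) + C₀.
Rearrange: e^(-y) = (11/10)cos(10x) + C.


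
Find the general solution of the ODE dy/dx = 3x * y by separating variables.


Separate variables: dy/y = 3x dx.
Integrate: ln|y| = (3/2)x^2 + C₀.
Exponentiate: y = Ce^((3/2)x^2).


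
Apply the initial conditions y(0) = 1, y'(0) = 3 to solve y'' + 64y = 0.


Characteristic roots of r² + 64 = 0 are ±8i, so y = C₁cos(8x) + C₂sin(8x).
Apply y(0) = 1: C₁ = 1. Differentiate and apply y'(0) = 3: 8·C₂ = 3, so C₂ = 3/8.
Particular solution: y = cos(8x) + (3/8)sin(8x).


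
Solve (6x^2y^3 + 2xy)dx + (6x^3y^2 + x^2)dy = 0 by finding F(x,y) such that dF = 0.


Check exactness: ∂M/∂y = 18x^2y^2 + 2x and ∂N/∂x = 18x^2y^2 + 2x; equal, so the equation is exact.
Integrate M with respect to x (treating y as constant): ∫M dx = 2x^3y^3 + x^2y + h(y).
Differentiate w.r.t. y and set equal to N: all terms match, so h'(y) = 0 and h is a constant absorbed into C.
General solution: 2x^3y^3 + x^2y = C.


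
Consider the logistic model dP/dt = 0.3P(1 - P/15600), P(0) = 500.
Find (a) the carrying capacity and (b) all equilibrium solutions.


Logistic ODE dP/dt = 0.3P(1 - P/15600) has equilibria where dP/dt = 0, i.e. P = 0 or P = 15600.
The coefficient (1 - P/K) = 0 when P = K, identifying K = 15600 as the carrying capacity.
(a) K = 15600; (b) equilibria P = 0 and P = 15600.


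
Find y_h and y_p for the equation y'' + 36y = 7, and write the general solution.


Homogeneous part: r² + 36 = 0 ⇒ r = ±6i, so y_h = C₁cos(6x) + C₂sin(6x).
Try constant y_p = A; plug in: 36A = 7 ⇒ A = 7/36.
General solution: y = C₁cos(6x) + C₂sin(6x) + 7/36.


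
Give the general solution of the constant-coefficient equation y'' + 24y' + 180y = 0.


Characteristic equation: r² + 24r + 180 = 0.
Discriminant is negative; roots r = -12 ± 6i (complex conjugate pair).
General solution uses e^(α x)(C₁ cos(β x) + C₂ sin(β x)): y = e^(-12x)(C₁cos(6x) + C₂sin(6x)).


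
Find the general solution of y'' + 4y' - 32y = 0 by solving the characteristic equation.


Characteristic equation: r² + 4r - 32 = 0.
Factor: (r - 4)(r + 8) = 0 ⇒ r = 4, -8 (distinct real).
General solution: y = C₁e^(4x) + C₂e^(-8x).


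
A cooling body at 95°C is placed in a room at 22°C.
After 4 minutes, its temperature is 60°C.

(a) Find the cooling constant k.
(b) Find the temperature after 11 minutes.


Newton's law: T(t) = T_a + (T₀ - T_a)e^(-kt).
(a) Use T(4) = 60: (60 - 22)/(95 - 22) = e^(-k·4), so k = -ln(0.521)/4 ≈ 0.1632.
(b) Apply k to t = 11: T(11) = 22 + (73)e^(-1.795) ≈ 34.1°C.


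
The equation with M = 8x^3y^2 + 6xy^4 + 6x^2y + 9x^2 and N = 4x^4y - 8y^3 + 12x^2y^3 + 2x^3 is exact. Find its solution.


Check exactness: ∂M/∂y = 16x^3y + 24xy^3 + 6x^2 and ∂N/∂x = 16x^3y + 24xy^3 + 6x^2; equal, so the equation is exact.
Integrate M with respect to x (treating y as constant): ∫M dx = 2x^4y^2 + 3x^2y^4 + 2x^3y + 3x^3 + h(y).
Differentiate w.r.t. y and set equal to N: the x-dependent terms already match, leaving h'(y) = -8y^3. Integrate: h(y) = -2y^4.
So F(x,y) = 2x^4y^2 - 2y^4 + 3x^2y^4 + 2x^3y + 3x^3.
General solution: 2x^4y^2 - 2y^4 + 3x^2y^4 + 2x^3y + 3x^3 = C.


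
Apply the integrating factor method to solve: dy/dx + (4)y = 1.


P(x) = 4, Q(x) = 1; integrating factor μ = e^(4x).
(μ y)' = e^(4x) ⇒ μ y = (1/4)e^(4x) + C.
Divide by μ: y = 1/4 + Ce^(-4x).


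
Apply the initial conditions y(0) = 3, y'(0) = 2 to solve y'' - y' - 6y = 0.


Characteristic roots of r² - r - 6 = 0 are 3, -2.
General solution y = c₁ e^(3x) + c₂ e^(-2x).
Apply y(0) = 3: c₁ + c₂ = 3. Apply y'(0) = 2: 3 c₁ - 2 c₂ = 2.
Solve: c₁ = 8/5, c₂ = 7/5.
Particular solution: y = (8/5)e^(3x) + (7/5)e^(-2x).


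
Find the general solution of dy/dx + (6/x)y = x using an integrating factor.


P(x) = 6/x ⇒ μ = x^6.
(x^6 y)' = x^7 ⇒ x^6 y = x^8/(8) + C.
Solve for y: y = (1/8)x^2 + C/x^6.


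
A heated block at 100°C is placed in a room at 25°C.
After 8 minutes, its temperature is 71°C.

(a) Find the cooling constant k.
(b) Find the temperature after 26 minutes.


Newton's law: T(t) = T_a + (T₀ - T_a)e^(-kt).
(a) Use T(8) = 71: (71 - 25)/(100 - 25) = e^(-k·8), so k = -ln(0.613)/8 ≈ 0.0611.
(b) Apply k to t = 26: T(26) = 25 + (75)e^(-1.589) ≈ 40.3°C.


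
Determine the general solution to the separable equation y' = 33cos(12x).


g(y) = 1, so integrate directly: y = ∫ 33cos(12x) dx = (11/4)sin(12x) + C.


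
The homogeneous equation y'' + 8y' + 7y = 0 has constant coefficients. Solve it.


Characteristic equation: r² + 8r + 7 = 0.
Factor: (r + 1)(r + 7) = 0 ⇒ r = -1, -7 (distinct real).
General solution: y = C₁e^(-x) + C₂e^(-7x).


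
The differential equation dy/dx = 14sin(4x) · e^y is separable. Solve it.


Separate: e^(-y) dy = 14sin(4x) dx.
Integrate: -e^(-y) = -(7/2)cos(4x) + C₀.
Rearrange: e^(-y) = (7/2)cos(4x) + C.
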